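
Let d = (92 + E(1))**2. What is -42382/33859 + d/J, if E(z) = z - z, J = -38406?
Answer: -957152834/650194377 ≈ -1.4721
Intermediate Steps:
E(z) = 0
d = 8464 (d = (92 + 0)**2 = 92**2 = 8464)
-42382/33859 + d/J = -42382/33859 + 8464/(-38406) = -42382*1/33859 + 8464*(-1/38406) = -42382/33859 - 4232/19203 = -957152834/650194377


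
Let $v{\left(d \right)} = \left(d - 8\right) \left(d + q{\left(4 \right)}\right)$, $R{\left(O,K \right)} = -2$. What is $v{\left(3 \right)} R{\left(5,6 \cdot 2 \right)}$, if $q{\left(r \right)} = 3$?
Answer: $60$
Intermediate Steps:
$v{\left(d \right)} = \left(-8 + d\right) \left(3 + d\right)$ ($v{\left(d \right)} = \left(d - 8\right) \left(d + 3\right) = \left(-8 + d\right) \left(3 + d\right)$)
$v{\left(3 \right)} R{\left(5,6 \cdot 2 \right)} = \left(-24 + 3^{2} - 15\right) \left(-2\right) = \left(-24 + 9 - 15\right) \left(-2\right) = \left(-30\right) \left(-2\right) = 60$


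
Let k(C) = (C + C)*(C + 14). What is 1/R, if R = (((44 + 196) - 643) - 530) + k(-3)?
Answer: -1/999 ≈ -0.0010010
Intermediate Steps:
k(C) = 2*C*(14 + C) (k(C) = (2*C)*(14 + C) = 2*C*(14 + C))
R = -999 (R = (((44 + 196) - 643) - 530) + 2*(-3)*(14 - 3) = ((240 - 643) - 530) + 2*(-3)*11 = (-403 - 530) - 66 = -933 - 66 = -999)
1/R = 1/(-999) = -1/999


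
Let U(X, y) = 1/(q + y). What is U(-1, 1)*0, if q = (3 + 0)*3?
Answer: 0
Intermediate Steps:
q = 9 (q = 3*3 = 9)
U(X, y) = 1/(9 + y)
U(-1, 1)*0 = 0/(9 + 1) = 0/10 = (⅒)*0 = 0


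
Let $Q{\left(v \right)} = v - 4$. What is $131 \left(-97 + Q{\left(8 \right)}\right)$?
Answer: $-12183$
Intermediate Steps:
$Q{\left(v \right)} = -4 + v$
$131 \left(-97 + Q{\left(8 \right)}\right) = 131 \left(-97 + \left(-4 + 8\right)\right) = 131 \left(-97 + 4\right) = 131 \left(-93\right) = -12183$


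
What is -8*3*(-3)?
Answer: 72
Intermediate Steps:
-8*3*(-3) = -24*(-3) = 72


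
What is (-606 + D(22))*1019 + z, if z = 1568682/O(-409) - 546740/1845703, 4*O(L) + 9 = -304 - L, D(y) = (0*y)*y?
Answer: -4076438444087/7382812 ≈ -5.5215e+5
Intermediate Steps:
D(y) = 0 (D(y) = 0*y = 0)
O(L) = -313/4 - L/4 (O(L) = -9/4 + (-304 - L)/4 = -9/4 + (-76 - L/4) = -313/4 - L/4)
z = 482551325281/7382812 (z = 1568682/(-313/4 - ¼*(-409)) - 546740/1845703 = 1568682/(-313/4 + 409/4) - 546740*1/1845703 = 1568682/24 - 546740/1845703 = 1568682*(1/24) - 546740/1845703 = 261447/4 - 546740/1845703 = 482551325281/7382812 ≈ 65361.)
(-606 + D(22))*1019 + z = (-606 + 0)*1019 + 482551325281/7382812 = -606*1019 + 482551325281/7382812 = -617514 + 482551325281/7382812 = -4076438444087/7382812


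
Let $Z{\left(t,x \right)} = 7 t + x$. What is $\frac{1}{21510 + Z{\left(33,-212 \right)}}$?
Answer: $\frac{1}{21529} \approx 4.6449 \cdot 10^{-5}$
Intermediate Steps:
$Z{\left(t,x \right)} = x + 7 t$
$\frac{1}{21510 + Z{\left(33,-212 \right)}} = \frac{1}{21510 + \left(-212 + 7 \cdot 33\right)} = \frac{1}{21510 + \left(-212 + 231\right)} = \frac{1}{21510 + 19} = \frac{1}{21529}$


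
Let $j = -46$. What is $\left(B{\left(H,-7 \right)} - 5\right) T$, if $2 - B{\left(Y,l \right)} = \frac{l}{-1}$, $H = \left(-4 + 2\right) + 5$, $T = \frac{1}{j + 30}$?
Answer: $\frac{5}{8} \approx 0.625$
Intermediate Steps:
$T = - \frac{1}{16}$ ($T = \frac{1}{-46 + 30} = \frac{1}{-16} = - \frac{1}{16} \approx -0.0625$)
$H = 3$ ($H = -2 + 5 = 3$)
$B{\left(Y,l \right)} = 2 + l$ ($B{\left(Y,l \right)} = 2 - \frac{l}{-1} = 2 - l \left(-1\right) = 2 - - l = 2 + l$)
$\left(B{\left(H,-7 \right)} - 5\right) T = \left(\left(2 - 7\right) - 5\right) \left(- \frac{1}{16}\right) = \left(-5 - 5\right) \left(- \frac{1}{16}\right) = \left(-10\right) \left(- \frac{1}{16}\right) = \frac{5}{8}$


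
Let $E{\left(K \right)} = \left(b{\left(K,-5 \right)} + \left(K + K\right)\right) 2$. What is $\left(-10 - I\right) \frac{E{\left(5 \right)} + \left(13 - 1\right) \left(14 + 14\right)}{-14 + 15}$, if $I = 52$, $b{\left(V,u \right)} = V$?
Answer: $-22692$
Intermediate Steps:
$E{\left(K \right)} = 6 K$ ($E{\left(K \right)} = \left(K + \left(K + K\right)\right) 2 = \left(K + 2 K\right) 2 = 3 K 2 = 6 K$)
$\left(-10 - I\right) \frac{E{\left(5 \right)} + \left(13 - 1\right) \left(14 + 14\right)}{-14 + 15} = \left(-10 - 52\right) \frac{6 \cdot 5 + \left(13 - 1\right) \left(14 + 14\right)}{-14 + 15} = \left(-10 - 52\right) \frac{30 + 12 \cdot 28}{1} = - 62 \left(30 + 336\right) 1 = - 62 \cdot 366 \cdot 1 = \left(-62\right) 366 = -22692$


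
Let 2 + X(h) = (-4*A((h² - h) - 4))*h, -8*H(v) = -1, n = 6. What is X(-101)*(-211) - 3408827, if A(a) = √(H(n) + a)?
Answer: -3408405 - 21311*√164770 ≈ -1.2059e+7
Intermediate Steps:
H(v) = ⅛ (H(v) = -⅛*(-1) = ⅛)
A(a) = √(⅛ + a)
X(h) = -2 - h*√(-62 - 16*h + 16*h²) (X(h) = -2 + (-√(2 + 16*((h² - h) - 4)))*h = -2 + (-√(2 + 16*(-4 + h² - h)))*h = -2 + (-√(2 + (-64 - 16*h + 16*h²)))*h = -2 + (-√(-62 - 16*h + 16*h²))*h = -2 - h*√(-62 - 16*h + 16*h²))
X(-101)*(-211) - 3408827 = (-2 - 1*(-101)*√(-62 - 16*(-101) + 16*(-101)²))*(-211) - 3408827 = (-2 - 1*(-101)*√(-62 + 1616 + 16*10201))*(-211) - 3408827 = (-2 - 1*(-101)*√(-62 + 1616 + 163216))*(-211) - 3408827 = (-2 - 1*(-101)*√164770)*(-211) - 3408827 = (-2 + 101*√164770)*(-211) - 3408827 = (422 - 21311*√164770) - 3408827 = -3408405 - 21311*√164770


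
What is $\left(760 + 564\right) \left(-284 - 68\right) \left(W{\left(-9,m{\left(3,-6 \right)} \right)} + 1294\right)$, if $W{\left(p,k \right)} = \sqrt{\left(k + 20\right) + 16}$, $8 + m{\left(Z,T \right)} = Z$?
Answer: $-603066112 - 466048 \sqrt{31} \approx -6.0566 \cdot 10^{8}$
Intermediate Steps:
$m{\left(Z,T \right)} = -8 + Z$
$W{\left(p,k \right)} = \sqrt{36 + k}$ ($W{\left(p,k \right)} = \sqrt{\left(20 + k\right) + 16} = \sqrt{36 + k}$)
$\left(760 + 564\right) \left(-284 - 68\right) \left(W{\left(-9,m{\left(3,-6 \right)} \right)} + 1294\right) = \left(760 + 564\right) \left(-284 - 68\right) \left(\sqrt{36 + \left(-8 + 3\right)} + 1294\right) = 1324 \left(-352\right) \left(\sqrt{36 - 5} + 1294\right) = - 466048 \left(\sqrt{31} + 1294\right) = - 466048 \left(1294 + \sqrt{31}\right) = -603066112 - 466048 \sqrt{31}$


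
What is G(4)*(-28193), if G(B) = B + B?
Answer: -225544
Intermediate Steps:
G(B) = 2*B
G(4)*(-28193) = (2*4)*(-28193) = 8*(-28193) = -225544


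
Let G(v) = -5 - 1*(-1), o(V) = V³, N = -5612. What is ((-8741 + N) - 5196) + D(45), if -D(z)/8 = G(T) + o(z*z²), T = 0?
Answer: -6053445140644517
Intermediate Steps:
G(v) = -4 (G(v) = -5 + 1 = -4)
D(z) = 32 - 8*z⁹ (D(z) = -8*(-4 + (z*z²)³) = -8*(-4 + (z³)³) = -8*(-4 + z⁹) = 32 - 8*z⁹)
((-8741 + N) - 5196) + D(45) = ((-8741 - 5612) - 5196) + (32 - 8*45⁹) = (-14353 - 5196) + (32 - 8*756680642578125) = -19549 + (32 - 6053445140625000) = -19549 - 6053445140624968 = -6053445140644517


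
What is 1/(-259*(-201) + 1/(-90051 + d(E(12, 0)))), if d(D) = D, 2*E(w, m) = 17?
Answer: 180085/9375045013 ≈ 1.9209e-5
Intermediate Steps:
E(w, m) = 17/2 (E(w, m) = (½)*17 = 17/2)
1/(-259*(-201) + 1/(-90051 + d(E(12, 0)))) = 1/(-259*(-201) + 1/(-90051 + 17/2)) = 1/(52059 + 1/(-180085/2)) = 1/(52059 - 2/180085) = 1/(9375045013/180085) = 180085/9375045013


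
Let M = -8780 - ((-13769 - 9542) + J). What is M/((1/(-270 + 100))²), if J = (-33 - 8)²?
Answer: 371365000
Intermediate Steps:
J = 1681 (J = (-41)² = 1681)
M = 12850 (M = -8780 - ((-13769 - 9542) + 1681) = -8780 - (-23311 + 1681) = -8780 - 1*(-21630) = -8780 + 21630 = 12850)
M/((1/(-270 + 100))²) = 12850/((1/(-270 + 100))²) = 12850/((1/(-170))²) = 12850/((-1/170)²) = 12850/(1/28900) = 12850*28900 = 371365000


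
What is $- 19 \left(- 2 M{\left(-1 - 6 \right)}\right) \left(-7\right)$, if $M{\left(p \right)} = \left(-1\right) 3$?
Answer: $798$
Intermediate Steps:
$M{\left(p \right)} = -3$
$- 19 \left(- 2 M{\left(-1 - 6 \right)}\right) \left(-7\right) = - 19 \left(\left(-2\right) \left(-3\right)\right) \left(-7\right) = \left(-19\right) 6 \left(-7\right) = \left(-114\right) \left(-7\right) = 798$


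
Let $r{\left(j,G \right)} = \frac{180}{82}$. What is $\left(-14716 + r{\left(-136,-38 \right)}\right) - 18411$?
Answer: $- \frac{1358117}{41} \approx -33125.0$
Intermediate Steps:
$r{\left(j,G \right)} = \frac{90}{41}$ ($r{\left(j,G \right)} = 180 \cdot \frac{1}{82} = \frac{90}{41}$)
$\left(-14716 + r{\left(-136,-38 \right)}\right) - 18411 = \left(-14716 + \frac{90}{41}\right) - 18411 = - \frac{603266}{41} - 18411 = - \frac{1358117}{41}$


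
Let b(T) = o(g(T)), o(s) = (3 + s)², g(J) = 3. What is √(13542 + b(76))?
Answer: √13578 ≈ 116.52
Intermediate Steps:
b(T) = 36 (b(T) = (3 + 3)² = 6² = 36)
√(13542 + b(76)) = √(13542 + 36) = √13578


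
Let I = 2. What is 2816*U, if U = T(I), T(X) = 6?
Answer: 16896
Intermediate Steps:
U = 6
2816*U = 2816*6 = 16896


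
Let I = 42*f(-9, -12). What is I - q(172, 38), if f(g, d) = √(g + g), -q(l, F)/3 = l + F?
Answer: 630 + 126*I*√2 ≈ 630.0 + 178.19*I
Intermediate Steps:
q(l, F) = -3*F - 3*l (q(l, F) = -3*(l + F) = -3*(F + l) = -3*F - 3*l)
f(g, d) = √2*√g (f(g, d) = √(2*g) = √2*√g)
I = 126*I*√2 (I = 42*(√2*√(-9)) = 42*(√2*(3*I)) = 42*(3*I*√2) = 126*I*√2 ≈ 178.19*I)
I - q(172, 38) = 126*I*√2 - (-3*38 - 3*172) = 126*I*√2 - (-114 - 516) = 126*I*√2 - 1*(-630) = 126*I*√2 + 630 = 630 + 126*I*√2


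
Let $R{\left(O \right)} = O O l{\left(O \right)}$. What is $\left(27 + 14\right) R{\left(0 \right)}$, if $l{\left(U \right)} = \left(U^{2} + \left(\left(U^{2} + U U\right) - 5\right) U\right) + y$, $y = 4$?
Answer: $0$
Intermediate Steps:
$l{\left(U \right)} = 4 + U^{2} + U \left(-5 + 2 U^{2}\right)$ ($l{\left(U \right)} = \left(U^{2} + \left(\left(U^{2} + U U\right) - 5\right) U\right) + 4 = \left(U^{2} + \left(\left(U^{2} + U^{2}\right) - 5\right) U\right) + 4 = \left(U^{2} + \left(2 U^{2} - 5\right) U\right) + 4 = \left(U^{2} + \left(-5 + 2 U^{2}\right) U\right) + 4 = \left(U^{2} + U \left(-5 + 2 U^{2}\right)\right) + 4 = 4 + U^{2} + U \left(-5 + 2 U^{2}\right)$)
$R{\left(O \right)} = O^{2} \left(4 + O^{2} - 5 O + 2 O^{3}\right)$ ($R{\left(O \right)} = O O \left(4 + O^{2} - 5 O + 2 O^{3}\right) = O^{2} \left(4 + O^{2} - 5 O + 2 O^{3}\right)$)
$\left(27 + 14\right) R{\left(0 \right)} = \left(27 + 14\right) 0^{2} \left(4 + 0^{2} - 0 + 2 \cdot 0^{3}\right) = 41 \cdot 0 \left(4 + 0 + 0 + 2 \cdot 0\right) = 41 \cdot 0 \left(4 + 0 + 0 + 0\right) = 41 \cdot 0 \cdot 4 = 41 \cdot 0 = 0$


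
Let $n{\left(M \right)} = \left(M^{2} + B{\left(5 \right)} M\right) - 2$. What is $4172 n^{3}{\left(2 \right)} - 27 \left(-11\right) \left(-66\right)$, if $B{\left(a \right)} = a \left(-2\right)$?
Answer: $-24350706$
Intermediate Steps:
$B{\left(a \right)} = - 2 a$
$n{\left(M \right)} = -2 + M^{2} - 10 M$ ($n{\left(M \right)} = \left(M^{2} + \left(-2\right) 5 M\right) - 2 = \left(M^{2} - 10 M\right) - 2 = -2 + M^{2} - 10 M$)
$4172 n^{3}{\left(2 \right)} - 27 \left(-11\right) \left(-66\right) = 4172 \left(-2 + 2^{2} - 20\right)^{3} - 27 \left(-11\right) \left(-66\right) = 4172 \left(-2 + 4 - 20\right)^{3} - \left(-297\right) \left(-66\right) = 4172 \left(-18\right)^{3} - 19602 = 4172 \left(-5832\right) - 19602 = -24331104 - 19602 = -24350706$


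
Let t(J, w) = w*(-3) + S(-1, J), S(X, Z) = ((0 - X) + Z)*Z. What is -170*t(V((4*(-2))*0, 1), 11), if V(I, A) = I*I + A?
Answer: 5270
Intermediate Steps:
S(X, Z) = Z*(Z - X) (S(X, Z) = (-X + Z)*Z = (Z - X)*Z = Z*(Z - X))
V(I, A) = A + I**2 (V(I, A) = I**2 + A = A + I**2)
t(J, w) = -3*w + J*(1 + J) (t(J, w) = w*(-3) + J*(J - 1*(-1)) = -3*w + J*(J + 1) = -3*w + J*(1 + J))
-170*t(V((4*(-2))*0, 1), 11) = -170*(-3*11 + (1 + ((4*(-2))*0)**2)*(1 + (1 + ((4*(-2))*0)**2))) = -170*(-33 + (1 + (-8*0)**2)*(1 + (1 + (-8*0)**2))) = -170*(-33 + (1 + 0**2)*(1 + (1 + 0**2))) = -170*(-33 + (1 + 0)*(1 + (1 + 0))) = -170*(-33 + 1*(1 + 1)) = -170*(-33 + 1*2) = -170*(-33 + 2) = -170*(-31) = 5270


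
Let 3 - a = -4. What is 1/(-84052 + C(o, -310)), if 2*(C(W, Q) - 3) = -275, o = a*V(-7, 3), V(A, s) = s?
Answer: -2/168373 ≈ -1.1878e-5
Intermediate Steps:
a = 7 (a = 3 - 1*(-4) = 3 + 4 = 7)
o = 21 (o = 7*3 = 21)
C(W, Q) = -269/2 (C(W, Q) = 3 + (1/2)*(-275) = 3 - 275/2 = -269/2)
1/(-84052 + C(o, -310)) = 1/(-84052 - 269/2) = 1/(-168373/2) = -2/168373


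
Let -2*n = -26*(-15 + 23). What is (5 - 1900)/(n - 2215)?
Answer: 1895/2111 ≈ 0.89768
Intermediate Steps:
n = 104 (n = -(-13)*(-15 + 23) = -(-13)*8 = -½*(-208) = 104)
(5 - 1900)/(n - 2215) = (5 - 1900)/(104 - 2215) = -1895/(-2111) = -1895*(-1/2111) = 1895/2111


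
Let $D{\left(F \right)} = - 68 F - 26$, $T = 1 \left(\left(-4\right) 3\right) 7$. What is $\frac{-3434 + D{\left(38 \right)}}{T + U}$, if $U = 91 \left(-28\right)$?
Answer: $\frac{1511}{658} \approx 2.2964$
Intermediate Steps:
$T = -84$ ($T = 1 \left(-12\right) 7 = \left(-12\right) 7 = -84$)
$U = -2548$
$D{\left(F \right)} = -26 - 68 F$
$\frac{-3434 + D{\left(38 \right)}}{T + U} = \frac{-3434 - 2610}{-84 - 2548} = \frac{-3434 - 2610}{-2632} = \left(-3434 - 2610\right) \left(- \frac{1}{2632}\right) = \left(-6044\right) \left(- \frac{1}{2632}\right) = \frac{1511}{658}$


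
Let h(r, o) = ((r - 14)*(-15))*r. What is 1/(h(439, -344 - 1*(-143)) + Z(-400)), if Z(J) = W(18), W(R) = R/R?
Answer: -1/2798624 ≈ -3.5732e-7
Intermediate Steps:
W(R) = 1
Z(J) = 1
h(r, o) = r*(210 - 15*r) (h(r, o) = ((-14 + r)*(-15))*r = (210 - 15*r)*r = r*(210 - 15*r))
1/(h(439, -344 - 1*(-143)) + Z(-400)) = 1/(15*439*(14 - 1*439) + 1) = 1/(15*439*(14 - 439) + 1) = 1/(15*439*(-425) + 1) = 1/(-2798625 + 1) = 1/(-2798624) = -1/2798624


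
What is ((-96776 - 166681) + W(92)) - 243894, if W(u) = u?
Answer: -507259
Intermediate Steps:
((-96776 - 166681) + W(92)) - 243894 = ((-96776 - 166681) + 92) - 243894 = (-263457 + 92) - 243894 = -263365 - 243894 = -507259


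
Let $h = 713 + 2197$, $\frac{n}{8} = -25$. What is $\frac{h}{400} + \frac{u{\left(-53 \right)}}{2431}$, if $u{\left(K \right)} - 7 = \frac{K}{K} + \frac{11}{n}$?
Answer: $\frac{1769347}{243100} \approx 7.2783$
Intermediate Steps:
$n = -200$ ($n = 8 \left(-25\right) = -200$)
$h = 2910$
$u{\left(K \right)} = \frac{1589}{200}$ ($u{\left(K \right)} = 7 + \left(\frac{K}{K} + \frac{11}{-200}\right) = 7 + \left(1 + 11 \left(- \frac{1}{200}\right)\right) = 7 + \left(1 - \frac{11}{200}\right) = 7 + \frac{189}{200} = \frac{1589}{200}$)
$\frac{h}{400} + \frac{u{\left(-53 \right)}}{2431} = \frac{2910}{400} + \frac{1589}{200 \cdot 2431} = 2910 \cdot \frac{1}{400} + \frac{1589}{200} \cdot \frac{1}{2431} = \frac{291}{40} + \frac{1589}{486200} = \frac{1769347}{243100}$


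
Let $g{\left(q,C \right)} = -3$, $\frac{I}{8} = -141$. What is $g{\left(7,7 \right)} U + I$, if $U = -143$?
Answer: $-699$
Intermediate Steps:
$I = -1128$ ($I = 8 \left(-141\right) = -1128$)
$g{\left(7,7 \right)} U + I = \left(-3\right) \left(-143\right) - 1128 = 429 - 1128 = -699$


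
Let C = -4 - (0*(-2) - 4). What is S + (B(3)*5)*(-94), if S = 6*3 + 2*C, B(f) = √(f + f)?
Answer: 18 - 470*√6 ≈ -1133.3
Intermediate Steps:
B(f) = √2*√f (B(f) = √(2*f) = √2*√f)
C = 0 (C = -4 - (0 - 4) = -4 - 1*(-4) = -4 + 4 = 0)
S = 18 (S = 6*3 + 2*0 = 18 + 0 = 18)
S + (B(3)*5)*(-94) = 18 + ((√2*√3)*5)*(-94) = 18 + (√6*5)*(-94) = 18 + (5*√6)*(-94) = 18 - 470*√6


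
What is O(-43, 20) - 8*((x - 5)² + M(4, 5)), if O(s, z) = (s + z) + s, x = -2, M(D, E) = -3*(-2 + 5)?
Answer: -386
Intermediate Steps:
M(D, E) = -9 (M(D, E) = -3*3 = -9)
O(s, z) = z + 2*s
O(-43, 20) - 8*((x - 5)² + M(4, 5)) = (20 + 2*(-43)) - 8*((-2 - 5)² - 9) = (20 - 86) - 8*((-7)² - 9) = -66 - 8*(49 - 9) = -66 - 8*40 = -66 - 320 = -386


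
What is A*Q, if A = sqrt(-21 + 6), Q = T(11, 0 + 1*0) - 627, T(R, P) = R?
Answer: -616*I*sqrt(15) ≈ -2385.8*I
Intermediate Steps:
Q = -616 (Q = 11 - 627 = -616)
A = I*sqrt(15) (A = sqrt(-15) = I*sqrt(15) ≈ 3.873*I)
A*Q = (I*sqrt(15))*(-616) = -616*I*sqrt(15)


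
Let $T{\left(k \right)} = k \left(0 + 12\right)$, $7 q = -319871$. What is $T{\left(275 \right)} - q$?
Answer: $\frac{342971}{7} \approx 48996.0$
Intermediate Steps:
$q = - \frac{319871}{7}$ ($q = \frac{1}{7} \left(-319871\right) = - \frac{319871}{7} \approx -45696.0$)
$T{\left(k \right)} = 12 k$ ($T{\left(k \right)} = k 12 = 12 k$)
$T{\left(275 \right)} - q = 12 \cdot 275 - - \frac{319871}{7} = 3300 + \frac{319871}{7} = \frac{342971}{7}$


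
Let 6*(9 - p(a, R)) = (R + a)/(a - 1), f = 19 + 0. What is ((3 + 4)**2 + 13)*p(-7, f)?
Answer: 1147/2 ≈ 573.50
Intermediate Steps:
f = 19
p(a, R) = 9 - (R + a)/(6*(-1 + a)) (p(a, R) = 9 - (R + a)/(6*(a - 1)) = 9 - (R + a)/(6*(-1 + a)))
((3 + 4)**2 + 13)*p(-7, f) = ((3 + 4)**2 + 13)*((-54 - 1*19 + 53*(-7))/(6*(-1 - 7))) = (7**2 + 13)*((1/6)*(-54 - 19 - 371)/(-8)) = (49 + 13)*((1/6)*(-1/8)*(-444)) = 62*(37/4) = 1147/2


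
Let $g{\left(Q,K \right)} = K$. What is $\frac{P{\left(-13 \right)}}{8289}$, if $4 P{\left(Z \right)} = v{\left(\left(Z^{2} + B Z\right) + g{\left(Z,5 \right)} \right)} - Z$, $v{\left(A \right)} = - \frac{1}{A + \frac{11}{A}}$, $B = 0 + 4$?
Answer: $\frac{193513}{493858620} \approx 0.00039184$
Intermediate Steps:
$B = 4$
$P{\left(Z \right)} = - \frac{Z}{4} - \frac{5 + Z^{2} + 4 Z}{4 \left(11 + \left(5 + Z^{2} + 4 Z\right)^{2}\right)}$ ($P{\left(Z \right)} = \frac{- \frac{\left(Z^{2} + 4 Z\right) + 5}{11 + \left(\left(Z^{2} + 4 Z\right) + 5\right)^{2}} - Z}{4} = \frac{- \frac{5 + Z^{2} + 4 Z}{11 + \left(5 + Z^{2} + 4 Z\right)^{2}} - Z}{4} = \frac{- Z - \frac{5 + Z^{2} + 4 Z}{11 + \left(5 + Z^{2} + 4 Z\right)^{2}}}{4} = - \frac{Z}{4} - \frac{5 + Z^{2} + 4 Z}{4 \left(11 + \left(5 + Z^{2} + 4 Z\right)^{2}\right)}$)
$\frac{P{\left(-13 \right)}}{8289} = \frac{\frac{1}{4} \frac{1}{11 + \left(5 + \left(-13\right)^{2} + 4 \left(-13\right)\right)^{2}} \left(-5 - \left(-13\right)^{2} - -52 - - 13 \left(11 + \left(5 + \left(-13\right)^{2} + 4 \left(-13\right)\right)^{2}\right)\right)}{8289} = \frac{-5 - 169 + 52 - - 13 \left(11 + \left(5 + 169 - 52\right)^{2}\right)}{4 \left(11 + \left(5 + 169 - 52\right)^{2}\right)} \frac{1}{8289} = \frac{-5 - 169 + 52 - - 13 \left(11 + 122^{2}\right)}{4 \left(11 + 122^{2}\right)} \frac{1}{8289} = \frac{-5 - 169 + 52 - - 13 \left(11 + 14884\right)}{4 \left(11 + 14884\right)} \frac{1}{8289} = \frac{-5 - 169 + 52 - \left(-13\right) 14895}{4 \cdot 14895} \cdot \frac{1}{8289} = \frac{1}{4} \cdot \frac{1}{14895} \left(-5 - 169 + 52 + 193635\right) \frac{1}{8289} = \frac{1}{4} \cdot \frac{1}{14895} \cdot 193513 \cdot \frac{1}{8289} = \frac{193513}{59580} \cdot \frac{1}{8289} = \frac{193513}{493858620}$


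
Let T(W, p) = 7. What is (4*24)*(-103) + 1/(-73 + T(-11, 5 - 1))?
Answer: -652609/66 ≈ -9888.0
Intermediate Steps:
(4*24)*(-103) + 1/(-73 + T(-11, 5 - 1)) = (4*24)*(-103) + 1/(-73 + 7) = 96*(-103) + 1/(-66) = -9888 - 1/66 = -652609/66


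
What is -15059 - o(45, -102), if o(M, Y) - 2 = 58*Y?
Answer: -9145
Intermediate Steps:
o(M, Y) = 2 + 58*Y
-15059 - o(45, -102) = -15059 - (2 + 58*(-102)) = -15059 - (2 - 5916) = -15059 - 1*(-5914) = -15059 + 5914 = -9145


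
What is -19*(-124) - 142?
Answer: 2214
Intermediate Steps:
-19*(-124) - 142 = 2356 - 142 = 2214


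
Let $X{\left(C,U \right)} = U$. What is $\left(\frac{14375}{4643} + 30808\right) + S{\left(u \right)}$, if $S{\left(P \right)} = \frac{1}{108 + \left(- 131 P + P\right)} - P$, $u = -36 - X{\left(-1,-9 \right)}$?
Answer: $\frac{518029875683}{16798374} \approx 30838.0$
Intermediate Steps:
$u = -27$ ($u = -36 - -9 = -36 + 9 = -27$)
$S{\left(P \right)} = \frac{1}{108 - 130 P} - P$
$\left(\frac{14375}{4643} + 30808\right) + S{\left(u \right)} = \left(\frac{14375}{4643} + 30808\right) + \frac{-1 - 130 \left(-27\right)^{2} + 108 \left(-27\right)}{2 \left(-54 + 65 \left(-27\right)\right)} = \left(14375 \cdot \frac{1}{4643} + 30808\right) + \frac{-1 - 94770 - 2916}{2 \left(-54 - 1755\right)} = \left(\frac{14375}{4643} + 30808\right) + \frac{-1 - 94770 - 2916}{2 \left(-1809\right)} = \frac{143055919}{4643} + \frac{1}{2} \left(- \frac{1}{1809}\right) \left(-97687\right) = \frac{143055919}{4643} + \frac{97687}{3618} = \frac{518029875683}{16798374}$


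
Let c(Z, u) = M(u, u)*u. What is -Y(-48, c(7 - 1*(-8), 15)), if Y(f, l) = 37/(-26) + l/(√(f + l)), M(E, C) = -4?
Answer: 37/26 - 10*I*√3/3 ≈ 1.4231 - 5.7735*I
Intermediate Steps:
c(Z, u) = -4*u
Y(f, l) = -37/26 + l/√(f + l) (Y(f, l) = 37*(-1/26) + l/√(f + l) = -37/26 + l/√(f + l))
-Y(-48, c(7 - 1*(-8), 15)) = -(-37/26 + (-4*15)/√(-48 - 4*15)) = -(-37/26 - 60/√(-48 - 60)) = -(-37/26 - (-10)*I*√3/3) = -(-37/26 + 10*I*√3/3) = 37/26 - 10*I*√3/3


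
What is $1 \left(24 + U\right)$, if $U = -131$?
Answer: $-107$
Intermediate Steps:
$1 \left(24 + U\right) = 1 \left(24 - 131\right) = 1 \left(-107\right) = -107$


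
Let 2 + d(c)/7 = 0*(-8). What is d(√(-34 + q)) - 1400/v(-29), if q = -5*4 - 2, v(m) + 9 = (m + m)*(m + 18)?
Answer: -10206/629 ≈ -16.226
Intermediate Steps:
v(m) = -9 + 2*m*(18 + m) (v(m) = -9 + (m + m)*(m + 18) = -9 + (2*m)*(18 + m) = -9 + 2*m*(18 + m))
q = -22 (q = -20 - 2 = -22)
d(c) = -14 (d(c) = -14 + 7*(0*(-8)) = -14 + 7*0 = -14 + 0 = -14)
d(√(-34 + q)) - 1400/v(-29) = -14 - 1400/(-9 + 2*(-29)² + 36*(-29)) = -14 - 1400/(-9 + 2*841 - 1044) = -14 - 1400/(-9 + 1682 - 1044) = -14 - 1400/629 = -10206/629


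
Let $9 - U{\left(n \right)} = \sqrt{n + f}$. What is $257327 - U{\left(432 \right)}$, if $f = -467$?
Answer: $257318 + i \sqrt{35} \approx 2.5732 \cdot 10^{5} + 5.9161 i$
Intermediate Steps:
$U{\left(n \right)} = 9 - \sqrt{-467 + n}$ ($U{\left(n \right)} = 9 - \sqrt{n - 467} = 9 - \sqrt{-467 + n}$)
$257327 - U{\left(432 \right)} = 257327 - \left(9 - \sqrt{-467 + 432}\right) = 257327 - \left(9 - \sqrt{-35}\right) = 257327 - \left(9 - i \sqrt{35}\right) = 257318 + i \sqrt{35}$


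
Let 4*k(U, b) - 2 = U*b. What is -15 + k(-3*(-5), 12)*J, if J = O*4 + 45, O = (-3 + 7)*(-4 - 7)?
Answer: -11951/2 ≈ -5975.5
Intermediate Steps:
O = -44 (O = 4*(-11) = -44)
k(U, b) = ½ + U*b/4 (k(U, b) = ½ + (U*b)/4 = ½ + U*b/4)
J = -131 (J = -44*4 + 45 = -176 + 45 = -131)
-15 + k(-3*(-5), 12)*J = -15 + (½ + (¼)*(-3*(-5))*12)*(-131) = -15 + (½ + (¼)*15*12)*(-131) = -15 + (½ + 45)*(-131) = -15 + (91/2)*(-131) = -15 - 11921/2 = -11951/2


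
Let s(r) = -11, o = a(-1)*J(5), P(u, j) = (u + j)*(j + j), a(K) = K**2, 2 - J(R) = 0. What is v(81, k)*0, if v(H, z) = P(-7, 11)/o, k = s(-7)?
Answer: 0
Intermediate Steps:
J(R) = 2 (J(R) = 2 - 1*0 = 2 + 0 = 2)
P(u, j) = 2*j*(j + u) (P(u, j) = (j + u)*(2*j) = 2*j*(j + u))
o = 2 (o = (-1)**2*2 = 1*2 = 2)
k = -11
v(H, z) = 44 (v(H, z) = (2*11*(11 - 7))/2 = (2*11*4)*(1/2) = 88*(1/2) = 44)
v(81, k)*0 = 44*0 = 0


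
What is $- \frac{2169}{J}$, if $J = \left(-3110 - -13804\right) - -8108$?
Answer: $- \frac{2169}{18802} \approx -0.11536$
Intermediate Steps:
$J = 18802$ ($J = \left(-3110 + 13804\right) + 8108 = 10694 + 8108 = 18802$)
$- \frac{2169}{J} = - \frac{2169}{18802}$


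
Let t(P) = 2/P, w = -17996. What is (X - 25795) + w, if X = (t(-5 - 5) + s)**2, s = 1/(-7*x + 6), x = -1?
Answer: -185016911/4225 ≈ -43791.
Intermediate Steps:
s = 1/13 (s = 1/(-7*(-1) + 6) = 1/(7 + 6) = 1/13 ≈ 0.076923)
X = 64/4225 (X = (2/(-5 - 5) + 1/13)**2 = (2/(-10) + 1/13)**2 = (2*(-1/10) + 1/13)**2 = (-1/5 + 1/13)**2 = (-8/65)**2 = 64/4225 ≈ 0.015148)
(X - 25795) + w = (64/4225 - 25795) - 17996 = -108983811/4225 - 17996 = -185016911/4225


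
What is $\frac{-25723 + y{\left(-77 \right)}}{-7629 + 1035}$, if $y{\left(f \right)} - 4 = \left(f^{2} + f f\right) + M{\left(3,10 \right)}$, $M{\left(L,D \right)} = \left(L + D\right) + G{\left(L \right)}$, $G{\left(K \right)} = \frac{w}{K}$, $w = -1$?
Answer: $\frac{5935}{2826} \approx 2.1001$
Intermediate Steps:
$G{\left(K \right)} = - \frac{1}{K}$
$M{\left(L,D \right)} = D + L - \frac{1}{L}$ ($M{\left(L,D \right)} = \left(L + D\right) - \frac{1}{L} = \left(D + L\right) - \frac{1}{L} = D + L - \frac{1}{L}$)
$y{\left(f \right)} = \frac{50}{3} + 2 f^{2}$ ($y{\left(f \right)} = 4 + \left(\left(f^{2} + f f\right) + \left(10 + 3 - \frac{1}{3}\right)\right) = 4 + \left(\left(f^{2} + f^{2}\right) + \left(10 + 3 - \frac{1}{3}\right)\right) = 4 + \left(2 f^{2} + \left(10 + 3 - \frac{1}{3}\right)\right) = 4 + \left(2 f^{2} + \frac{38}{3}\right) = 4 + \left(\frac{38}{3} + 2 f^{2}\right) = \frac{50}{3} + 2 f^{2}$)
$\frac{-25723 + y{\left(-77 \right)}}{-7629 + 1035} = \frac{-25723 + \left(\frac{50}{3} + 2 \left(-77\right)^{2}\right)}{-7629 + 1035} = \frac{-25723 + \left(\frac{50}{3} + 2 \cdot 5929\right)}{-6594} = \left(-25723 + \left(\frac{50}{3} + 11858\right)\right) \left(- \frac{1}{6594}\right) = \left(-25723 + \frac{35624}{3}\right) \left(- \frac{1}{6594}\right) = \left(- \frac{41545}{3}\right) \left(- \frac{1}{6594}\right) = \frac{5935}{2826}$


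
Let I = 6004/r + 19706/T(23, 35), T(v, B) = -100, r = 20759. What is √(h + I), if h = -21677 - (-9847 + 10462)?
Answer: I*√969122274473786/207590 ≈ 149.96*I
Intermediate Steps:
I = -204238227/1037950 (I = 6004/20759 + 19706/(-100) = 6004*(1/20759) + 19706*(-1/100) = 6004/20759 - 9853/50 = -204238227/1037950 ≈ -196.77)
h = -22292 (h = -21677 - 1*615 = -21677 - 615 = -22292)
√(h + I) = √(-22292 - 204238227/1037950) = √(-23342219627/1037950) = I*√969122274473786/207590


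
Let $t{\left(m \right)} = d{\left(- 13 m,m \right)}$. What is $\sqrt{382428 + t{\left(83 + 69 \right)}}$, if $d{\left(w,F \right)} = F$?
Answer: $2 \sqrt{95645} \approx 618.53$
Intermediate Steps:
$t{\left(m \right)} = m$
$\sqrt{382428 + t{\left(83 + 69 \right)}} = \sqrt{382428 + \left(83 + 69\right)} = \sqrt{382428 + 152} = \sqrt{382580} = 2 \sqrt{95645}$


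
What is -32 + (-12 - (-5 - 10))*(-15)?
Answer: -77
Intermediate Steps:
-32 + (-12 - (-5 - 10))*(-15) = -32 + (-12 - 1*(-15))*(-15) = -32 + (-12 + 15)*(-15) = -32 + 3*(-15) = -32 - 45 = -77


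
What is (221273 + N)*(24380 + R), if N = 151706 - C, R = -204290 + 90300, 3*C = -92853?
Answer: -36196167300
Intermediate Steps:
C = -30951 (C = (⅓)*(-92853) = -30951)
R = -113990
N = 182657 (N = 151706 - 1*(-30951) = 151706 + 30951 = 182657)
(221273 + N)*(24380 + R) = (221273 + 182657)*(24380 - 113990) = 403930*(-89610) = -36196167300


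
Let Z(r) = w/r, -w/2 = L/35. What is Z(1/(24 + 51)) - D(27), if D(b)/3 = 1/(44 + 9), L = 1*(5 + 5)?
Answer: -15921/371 ≈ -42.914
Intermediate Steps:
L = 10 (L = 1*10 = 10)
w = -4/7 (w = -20/35 = -2*2/7 = -4/7 ≈ -0.57143)
D(b) = 3/53 (D(b) = 3/(44 + 9) = 3/53)
Z(r) = -4/(7*r)
Z(1/(24 + 51)) - D(27) = -4/(7*(1/(24 + 51))) - 1*3/53 = -4/(7*(1/75)) - 3/53 = -4/(7*1/75) - 3/53 = -4/7*75 - 3/53 = -300/7 - 3/53 = -15921/371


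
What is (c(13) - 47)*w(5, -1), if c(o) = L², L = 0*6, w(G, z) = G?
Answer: -235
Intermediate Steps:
L = 0
c(o) = 0 (c(o) = 0² = 0)
(c(13) - 47)*w(5, -1) = (0 - 47)*5 = -47*5 = -235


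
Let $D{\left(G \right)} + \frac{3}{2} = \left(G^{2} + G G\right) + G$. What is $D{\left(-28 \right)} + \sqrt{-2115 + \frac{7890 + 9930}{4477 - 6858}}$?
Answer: $\frac{3077}{2} + \frac{3 i \sqrt{1336967215}}{2381} \approx 1538.5 + 46.07 i$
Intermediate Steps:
$D{\left(G \right)} = - \frac{3}{2} + G + 2 G^{2}$ ($D{\left(G \right)} = - \frac{3}{2} + \left(\left(G^{2} + G G\right) + G\right) = - \frac{3}{2} + \left(\left(G^{2} + G^{2}\right) + G\right) = - \frac{3}{2} + \left(2 G^{2} + G\right) = - \frac{3}{2} + \left(G + 2 G^{2}\right) = - \frac{3}{2} + G + 2 G^{2}$)
$D{\left(-28 \right)} + \sqrt{-2115 + \frac{7890 + 9930}{4477 - 6858}} = \left(- \frac{3}{2} - 28 + 2 \left(-28\right)^{2}\right) + \sqrt{-2115 + \frac{7890 + 9930}{4477 - 6858}} = \left(- \frac{3}{2} - 28 + 2 \cdot 784\right) + \sqrt{-2115 + \frac{17820}{-2381}} = \left(- \frac{3}{2} - 28 + 1568\right) + \sqrt{-2115 + 17820 \left(- \frac{1}{2381}\right)} = \frac{3077}{2} + \sqrt{-2115 - \frac{17820}{2381}} = \frac{3077}{2} + \sqrt{- \frac{5053635}{2381}} = \frac{3077}{2} + \frac{3 i \sqrt{1336967215}}{2381}$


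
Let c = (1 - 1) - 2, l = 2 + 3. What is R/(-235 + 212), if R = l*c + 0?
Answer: 10/23 ≈ 0.43478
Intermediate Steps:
l = 5
c = -2 (c = 0 - 2 = -2)
R = -10 (R = 5*(-2) + 0 = -10 + 0 = -10)
R/(-235 + 212) = -10/(-235 + 212) = -10/(-23) = -1/23*(-10) = 10/23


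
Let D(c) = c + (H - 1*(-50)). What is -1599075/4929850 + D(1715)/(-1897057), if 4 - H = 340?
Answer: -121623247117/374088258058 ≈ -0.32512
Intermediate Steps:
H = -336 (H = 4 - 1*340 = 4 - 340 = -336)
D(c) = -286 + c (D(c) = c + (-336 - 1*(-50)) = c + (-336 + 50) = c - 286 = -286 + c)
-1599075/4929850 + D(1715)/(-1897057) = -1599075/4929850 + (-286 + 1715)/(-1897057) = -1599075*1/4929850 + 1429*(-1/1897057) = -63963/197194 - 1429/1897057 = -121623247117/374088258058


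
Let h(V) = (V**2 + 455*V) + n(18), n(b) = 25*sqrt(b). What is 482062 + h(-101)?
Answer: 446308 + 75*sqrt(2) ≈ 4.4641e+5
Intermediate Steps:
h(V) = V**2 + 75*sqrt(2) + 455*V (h(V) = (V**2 + 455*V) + 25*sqrt(18) = (V**2 + 455*V) + 25*(3*sqrt(2)) = (V**2 + 455*V) + 75*sqrt(2) = V**2 + 75*sqrt(2) + 455*V)
482062 + h(-101) = 482062 + ((-101)**2 + 75*sqrt(2) + 455*(-101)) = 482062 + (10201 + 75*sqrt(2) - 45955) = 482062 + (-35754 + 75*sqrt(2)) = 446308 + 75*sqrt(2)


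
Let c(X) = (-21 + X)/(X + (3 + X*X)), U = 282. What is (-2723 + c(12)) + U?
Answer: -129376/53 ≈ -2441.1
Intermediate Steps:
c(X) = (-21 + X)/(3 + X + X²) (c(X) = (-21 + X)/(X + (3 + X²)) = (-21 + X)/(3 + X + X²))
(-2723 + c(12)) + U = (-2723 + (-21 + 12)/(3 + 12 + 12²)) + 282 = (-2723 - 9/(3 + 12 + 144)) + 282 = (-2723 - 9/159) + 282 = (-2723 + (1/159)*(-9)) + 282 = (-2723 - 3/53) + 282 = -144322/53 + 282 = -129376/53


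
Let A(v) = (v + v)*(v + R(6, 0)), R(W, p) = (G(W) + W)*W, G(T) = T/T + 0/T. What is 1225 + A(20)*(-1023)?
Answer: -2535815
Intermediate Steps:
G(T) = 1 (G(T) = 1 + 0 = 1)
R(W, p) = W*(1 + W) (R(W, p) = (1 + W)*W = W*(1 + W))
A(v) = 2*v*(42 + v) (A(v) = (v + v)*(v + 6*(1 + 6)) = (2*v)*(v + 6*7) = (2*v)*(v + 42) = (2*v)*(42 + v) = 2*v*(42 + v))
1225 + A(20)*(-1023) = 1225 + (2*20*(42 + 20))*(-1023) = 1225 + (2*20*62)*(-1023) = 1225 + 2480*(-1023) = 1225 - 2537040 = -2535815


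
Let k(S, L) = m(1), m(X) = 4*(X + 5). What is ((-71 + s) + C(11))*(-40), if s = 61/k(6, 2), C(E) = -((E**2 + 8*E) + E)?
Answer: 34615/3 ≈ 11538.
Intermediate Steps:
m(X) = 20 + 4*X (m(X) = 4*(5 + X) = 20 + 4*X)
k(S, L) = 24 (k(S, L) = 20 + 4*1 = 20 + 4 = 24)
C(E) = -E**2 - 9*E (C(E) = -(E**2 + 9*E) = -E**2 - 9*E)
s = 61/24 ≈ 2.5417
((-71 + s) + C(11))*(-40) = ((-71 + 61/24) - 1*11*(9 + 11))*(-40) = (-1643/24 - 1*11*20)*(-40) = (-1643/24 - 220)*(-40) = -6923/24*(-40) = 34615/3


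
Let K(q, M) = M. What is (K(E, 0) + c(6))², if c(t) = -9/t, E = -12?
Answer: 9/4 ≈ 2.2500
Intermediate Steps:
(K(E, 0) + c(6))² = (0 - 9/6)² = (0 - 9*⅙)² = (0 - 3/2)² = (-3/2)² = 9/4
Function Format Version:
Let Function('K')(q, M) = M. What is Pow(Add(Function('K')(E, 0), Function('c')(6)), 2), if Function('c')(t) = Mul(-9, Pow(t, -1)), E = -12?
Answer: Rational(9, 4) ≈ 2.2500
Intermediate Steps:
Pow(Add(Function('K')(E, 0), Function('c')(6)), 2) = Pow(Add(0, Mul(-9, Pow(6, -1))), 2) = Pow(Add(0, Mul(-9, Rational(1, 6))), 2) = Pow(Add(0, Rational(-3, 2)), 2) = Pow(Rational(-3, 2), 2) = Rational(9, 4)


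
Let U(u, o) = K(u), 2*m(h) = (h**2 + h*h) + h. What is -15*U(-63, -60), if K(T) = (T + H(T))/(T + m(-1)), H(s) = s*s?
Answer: 23436/25 ≈ 937.44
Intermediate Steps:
H(s) = s**2
m(h) = h**2 + h/2 (m(h) = ((h**2 + h*h) + h)/2 = ((h**2 + h**2) + h)/2 = (2*h**2 + h)/2 = (h + 2*h**2)/2 = h**2 + h/2)
K(T) = (T + T**2)/(1/2 + T) (K(T) = (T + T**2)/(T - (1/2 - 1)) = (T + T**2)/(T - 1*(-1/2)) = (T + T**2)/(T + 1/2) = (T + T**2)/(1/2 + T))
U(u, o) = 2*u*(1 + u)/(1 + 2*u)
-15*U(-63, -60) = -30*(-63)*(1 - 63)/(1 + 2*(-63)) = -30*(-63)*(-62)/(1 - 126) = -30*(-63)*(-62)/(-125) = -30*(-63)*(-1)*(-62)/125 = -15*(-7812/125) = 23436/25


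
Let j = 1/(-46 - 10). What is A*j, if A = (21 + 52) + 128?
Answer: -201/56 ≈ -3.5893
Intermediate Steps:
A = 201 (A = 73 + 128 = 201)
j = -1/56 (j = 1/(-56) = -1/56 ≈ -0.017857)
A*j = 201*(-1/56) = -201/56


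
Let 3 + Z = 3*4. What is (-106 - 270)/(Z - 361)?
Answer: 47/44 ≈ 1.0682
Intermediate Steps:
Z = 9 (Z = -3 + 3*4 = -3 + 12 = 9)
(-106 - 270)/(Z - 361) = (-106 - 270)/(9 - 361) = -376/(-352) = -376*(-1/352) = 47/44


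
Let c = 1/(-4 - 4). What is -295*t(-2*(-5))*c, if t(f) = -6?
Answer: -885/4 ≈ -221.25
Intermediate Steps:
c = -⅛ (c = 1/(-8) = -⅛ ≈ -0.12500)
-295*t(-2*(-5))*c = -(-1770)*(-1)/8 = -295*¾ = -885/4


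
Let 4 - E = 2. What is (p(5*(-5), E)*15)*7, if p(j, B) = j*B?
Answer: -5250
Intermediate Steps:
E = 2 (E = 4 - 1*2 = 4 - 2 = 2)
p(j, B) = B*j
(p(5*(-5), E)*15)*7 = ((2*(5*(-5)))*15)*7 = ((2*(-25))*15)*7 = -50*15*7 = -750*7 = -5250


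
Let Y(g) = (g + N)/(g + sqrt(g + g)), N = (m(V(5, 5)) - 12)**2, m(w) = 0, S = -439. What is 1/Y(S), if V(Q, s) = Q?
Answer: 439/295 - I*sqrt(878)/295 ≈ 1.4881 - 0.10044*I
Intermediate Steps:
N = 144 (N = (0 - 12)**2 = (-12)**2 = 144)
Y(g) = (144 + g)/(g + sqrt(2)*sqrt(g)) (Y(g) = (g + 144)/(g + sqrt(g + g)) = (144 + g)/(g + sqrt(2*g)) = (144 + g)/(g + sqrt(2)*sqrt(g)))
1/Y(S) = 1/((144 - 439)/(-439 + sqrt(2)*sqrt(-439))) = 1/(-295/(-439 + sqrt(2)*(I*sqrt(439)))) = 1/(-295/(-439 + I*sqrt(878))) = 439/295 - I*sqrt(878)/295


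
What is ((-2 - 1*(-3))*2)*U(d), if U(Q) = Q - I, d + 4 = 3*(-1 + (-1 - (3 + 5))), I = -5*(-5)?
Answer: -118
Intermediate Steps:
I = 25
d = -34 (d = -4 + 3*(-1 + (-1 - (3 + 5))) = -4 + 3*(-1 + (-1 - 1*8)) = -4 + 3*(-1 + (-1 - 8)) = -4 + 3*(-1 - 9) = -4 + 3*(-10) = -4 - 30 = -34)
U(Q) = -25 + Q (U(Q) = Q - 1*25 = Q - 25 = -25 + Q)
((-2 - 1*(-3))*2)*U(d) = ((-2 - 1*(-3))*2)*(-25 - 34) = ((-2 + 3)*2)*(-59) = (1*2)*(-59) = 2*(-59) = -118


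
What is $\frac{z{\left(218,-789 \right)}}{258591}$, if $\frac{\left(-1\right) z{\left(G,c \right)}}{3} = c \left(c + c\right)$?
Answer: $- \frac{1245042}{86197} \approx -14.444$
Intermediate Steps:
$z{\left(G,c \right)} = - 6 c^{2}$ ($z{\left(G,c \right)} = - 3 c \left(c + c\right) = - 3 c 2 c = - 3 \cdot 2 c^{2} = - 6 c^{2}$)
$\frac{z{\left(218,-789 \right)}}{258591} = \frac{\left(-6\right) \left(-789\right)^{2}}{258591} = \left(-6\right) 622521 \cdot \frac{1}{258591} = \left(-3735126\right) \frac{1}{258591} = - \frac{1245042}{86197}$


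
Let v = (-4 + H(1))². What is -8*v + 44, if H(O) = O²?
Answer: -28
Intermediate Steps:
v = 9 (v = (-4 + 1²)² = (-4 + 1)² = (-3)² = 9)
-8*v + 44 = -8*9 + 44 = -72 + 44 = -28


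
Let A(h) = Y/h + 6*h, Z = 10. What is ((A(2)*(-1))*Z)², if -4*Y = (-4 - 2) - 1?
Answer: 265225/16 ≈ 16577.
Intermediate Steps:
Y = 7/4 (Y = -((-4 - 2) - 1)/4 = -(-6 - 1)/4 = -¼*(-7) = 7/4 ≈ 1.7500)
A(h) = 6*h + 7/(4*h) (A(h) = 7/(4*h) + 6*h = 6*h + 7/(4*h))
((A(2)*(-1))*Z)² = (((6*2 + (7/4)/2)*(-1))*10)² = (((12 + (7/4)*(½))*(-1))*10)² = (((12 + 7/8)*(-1))*10)² = (((103/8)*(-1))*10)² = (-103/8*10)² = (-515/4)² = 265225/16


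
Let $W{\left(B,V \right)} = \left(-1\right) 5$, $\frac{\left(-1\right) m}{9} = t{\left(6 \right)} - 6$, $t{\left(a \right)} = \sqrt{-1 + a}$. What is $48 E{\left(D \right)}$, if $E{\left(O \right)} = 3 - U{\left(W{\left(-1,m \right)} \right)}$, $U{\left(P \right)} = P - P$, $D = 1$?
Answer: $144$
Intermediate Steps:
$m = 54 - 9 \sqrt{5}$ ($m = - 9 \left(\sqrt{-1 + 6} - 6\right) = - 9 \left(\sqrt{5} - 6\right) = - 9 \left(-6 + \sqrt{5}\right) = 54 - 9 \sqrt{5} \approx 33.875$)
$W{\left(B,V \right)} = -5$
$U{\left(P \right)} = 0$
$E{\left(O \right)} = 3$ ($E{\left(O \right)} = 3 - 0 = 3 + 0 = 3$)
$48 E{\left(D \right)} = 48 \cdot 3 = 144$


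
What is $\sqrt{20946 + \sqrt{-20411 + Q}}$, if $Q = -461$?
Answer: $\sqrt{20946 + 2 i \sqrt{5218}} \approx 144.73 + 0.4991 i$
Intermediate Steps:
$\sqrt{20946 + \sqrt{-20411 + Q}} = \sqrt{20946 + \sqrt{-20411 - 461}} = \sqrt{20946 + \sqrt{-20872}} = \sqrt{20946 + 2 i \sqrt{5218}}$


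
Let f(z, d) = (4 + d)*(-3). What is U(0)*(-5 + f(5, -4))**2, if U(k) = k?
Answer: 0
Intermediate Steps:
f(z, d) = -12 - 3*d
U(0)*(-5 + f(5, -4))**2 = 0*(-5 + (-12 - 3*(-4)))**2 = 0*(-5 + (-12 + 12))**2 = 0*(-5 + 0)**2 = 0*(-5)**2 = 0*25 = 0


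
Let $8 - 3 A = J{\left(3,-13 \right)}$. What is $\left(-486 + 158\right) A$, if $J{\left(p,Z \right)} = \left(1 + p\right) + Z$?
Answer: $- \frac{5576}{3} \approx -1858.7$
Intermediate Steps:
$J{\left(p,Z \right)} = 1 + Z + p$
$A = \frac{17}{3}$ ($A = \frac{8}{3} - \frac{1 - 13 + 3}{3} = \frac{8}{3} - -3 = \frac{8}{3} + 3 = \frac{17}{3} \approx 5.6667$)
$\left(-486 + 158\right) A = \left(-486 + 158\right) \frac{17}{3} = \left(-328\right) \frac{17}{3} = - \frac{5576}{3}$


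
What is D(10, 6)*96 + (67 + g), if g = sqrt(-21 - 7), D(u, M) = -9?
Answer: -797 + 2*I*sqrt(7) ≈ -797.0 + 5.2915*I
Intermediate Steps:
g = 2*I*sqrt(7) (g = sqrt(-28) = 2*I*sqrt(7) ≈ 5.2915*I)
D(10, 6)*96 + (67 + g) = -9*96 + (67 + 2*I*sqrt(7)) = -864 + (67 + 2*I*sqrt(7)) = -797 + 2*I*sqrt(7)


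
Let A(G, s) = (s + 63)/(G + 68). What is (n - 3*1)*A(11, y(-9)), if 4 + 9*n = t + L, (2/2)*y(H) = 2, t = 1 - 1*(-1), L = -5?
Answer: -2210/711 ≈ -3.1083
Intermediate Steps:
t = 2 (t = 1 + 1 = 2)
y(H) = 2
n = -7/9 (n = -4/9 + (2 - 5)/9 = -4/9 + (⅑)*(-3) = -4/9 - ⅓ = -7/9 ≈ -0.77778)
A(G, s) = (63 + s)/(68 + G)
(n - 3*1)*A(11, y(-9)) = (-7/9 - 3*1)*((63 + 2)/(68 + 11)) = (-7/9 - 3)*(65/79) = -34*65/711 = -34/9*65/79 = -2210/711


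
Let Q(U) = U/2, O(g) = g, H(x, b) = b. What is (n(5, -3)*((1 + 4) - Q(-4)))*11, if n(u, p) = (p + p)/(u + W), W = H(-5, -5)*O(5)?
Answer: 231/10 ≈ 23.100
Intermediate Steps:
Q(U) = U/2 (Q(U) = U*(1/2) = U/2)
W = -25 (W = -5*5 = -25)
n(u, p) = 2*p/(-25 + u) (n(u, p) = (p + p)/(u - 25) = (2*p)/(-25 + u) = 2*p/(-25 + u))
(n(5, -3)*((1 + 4) - Q(-4)))*11 = ((2*(-3)/(-25 + 5))*((1 + 4) - (-4)/2))*11 = ((2*(-3)/(-20))*(5 - 1*(-2)))*11 = ((2*(-3)*(-1/20))*(5 + 2))*11 = ((3/10)*7)*11 = (21/10)*11 = 231/10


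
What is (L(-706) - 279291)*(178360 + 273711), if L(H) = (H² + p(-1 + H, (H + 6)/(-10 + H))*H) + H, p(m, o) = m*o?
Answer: 57164572792601/179 ≈ 3.1936e+11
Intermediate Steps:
L(H) = H + H² + H*(-1 + H)*(6 + H)/(-10 + H) (L(H) = (H² + ((-1 + H)*((H + 6)/(-10 + H)))*H) + H = (H² + ((-1 + H)*((6 + H)/(-10 + H)))*H) + H = (H² + ((-1 + H)*(6 + H)/(-10 + H))*H) + H = (H² + H*(-1 + H)*(6 + H)/(-10 + H)) + H = H + H² + H*(-1 + H)*(6 + H)/(-10 + H))
(L(-706) - 279291)*(178360 + 273711) = (2*(-706)*(-8 + (-706)² - 2*(-706))/(-10 - 706) - 279291)*(178360 + 273711) = (2*(-706)*(-8 + 498436 + 1412)/(-716) - 279291)*452071 = (2*(-706)*(-1/716)*499840 - 279291)*452071 = (176443520/179 - 279291)*452071 = (126450431/179)*452071 = 57164572792601/179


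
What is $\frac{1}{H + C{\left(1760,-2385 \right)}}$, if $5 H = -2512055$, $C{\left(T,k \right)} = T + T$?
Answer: $- \frac{1}{498891} \approx -2.0044 \cdot 10^{-6}$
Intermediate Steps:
$C{\left(T,k \right)} = 2 T$
$H = -502411$ ($H = \frac{1}{5} \left(-2512055\right) = -502411$)
$\frac{1}{H + C{\left(1760,-2385 \right)}} = \frac{1}{-502411 + 2 \cdot 1760} = \frac{1}{-502411 + 3520} = \frac{1}{-498891} = - \frac{1}{498891}$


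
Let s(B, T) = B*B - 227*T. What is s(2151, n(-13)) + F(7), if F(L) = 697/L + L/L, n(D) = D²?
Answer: 32119770/7 ≈ 4.5885e+6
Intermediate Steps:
F(L) = 1 + 697/L (F(L) = 697/L + 1 = 1 + 697/L)
s(B, T) = B² - 227*T
s(2151, n(-13)) + F(7) = (2151² - 227*(-13)²) + (697 + 7)/7 = (4626801 - 227*169) + (⅐)*704 = (4626801 - 38363) + 704/7 = 4588438 + 704/7 = 32119770/7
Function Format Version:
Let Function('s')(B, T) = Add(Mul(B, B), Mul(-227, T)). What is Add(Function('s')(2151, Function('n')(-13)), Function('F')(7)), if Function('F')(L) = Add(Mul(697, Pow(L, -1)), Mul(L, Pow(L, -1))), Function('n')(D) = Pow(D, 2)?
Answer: Rational(32119770, 7) ≈ 4.5885e+6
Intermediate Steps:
Function('F')(L) = Add(1, Mul(697, Pow(L, -1))) (Function('F')(L) = Add(Mul(697, Pow(L, -1)), 1) = Add(1, Mul(697, Pow(L, -1))))
Function('s')(B, T) = Add(Pow(B, 2), Mul(-227, T))
Add(Function('s')(2151, Function('n')(-13)), Function('F')(7)) = Add(Add(Pow(2151, 2), Mul(-227, Pow(-13, 2))), Mul(Pow(7, -1), Add(697, 7))) = Add(Add(4626801, Mul(-227, 169)), Mul(Rational(1, 7), 704)) = Add(Add(4626801, -38363), Rational(704, 7)) = Add(4588438, Rational(704, 7)) = Rational(32119770, 7)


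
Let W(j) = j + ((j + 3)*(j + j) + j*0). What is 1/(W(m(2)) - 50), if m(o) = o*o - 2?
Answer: -1/28 ≈ -0.035714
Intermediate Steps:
m(o) = -2 + o² (m(o) = o² - 2 = -2 + o²)
W(j) = j + 2*j*(3 + j) (W(j) = j + ((3 + j)*(2*j) + 0) = j + (2*j*(3 + j) + 0) = j + 2*j*(3 + j))
1/(W(m(2)) - 50) = 1/((-2 + 2²)*(7 + 2*(-2 + 2²)) - 50) = 1/((-2 + 4)*(7 + 2*(-2 + 4)) - 50) = 1/(2*(7 + 2*2) - 50) = 1/(2*(7 + 4) - 50) = 1/(2*11 - 50) = 1/(22 - 50) = 1/(-28) = -1/28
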